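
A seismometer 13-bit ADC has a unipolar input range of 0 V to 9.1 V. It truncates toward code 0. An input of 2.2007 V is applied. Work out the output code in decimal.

code 1981

LSB = 9.1 V / 8192 = 1.111 mV.
Input sits at 1981.114 steps above V_low.
So the output code is 1981.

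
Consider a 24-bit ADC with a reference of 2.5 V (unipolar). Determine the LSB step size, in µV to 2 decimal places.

0.15 µV

Full-scale span = 2.5 V.
LSB = 2.5 / 2^24 = 2.5 / 16777216 = 1.49012e-07 V = 0.15 µV.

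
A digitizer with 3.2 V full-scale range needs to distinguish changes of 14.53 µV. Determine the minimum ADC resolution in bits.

18 bits

Number of steps required ≥ 3.2 V / 14.53 µV = 220234.00.
Need 2^N ≥ 220234.00; 2^17 = 131072, 2^18 = 262144.
Minimum N = 18.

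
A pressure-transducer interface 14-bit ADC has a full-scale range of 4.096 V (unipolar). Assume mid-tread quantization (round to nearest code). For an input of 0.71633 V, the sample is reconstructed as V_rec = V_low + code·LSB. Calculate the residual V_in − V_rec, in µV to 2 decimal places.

Step size: 4.096 V ÷ 2^14 = 250.00 µV.
(V_in − V_low)/LSB = (0.71633 − 0)/0.00025 = 2865.3200 → code 2865 (round).
Code 2865 maps back to 0 + 2865×0.00025 V = 0.71625 V.
Error = 0.71633 − 0.71625 = 8e-05 V = 80.00 µV.

80.00 µV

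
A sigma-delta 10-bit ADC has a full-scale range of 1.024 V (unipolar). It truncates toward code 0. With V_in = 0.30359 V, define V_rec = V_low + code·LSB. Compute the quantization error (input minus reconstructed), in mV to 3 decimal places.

0.590 mV

Step size: 1.024 V ÷ 2^10 = 1.000 mV.
(V_in − V_low)/LSB = (0.30359 − 0)/0.001 = 303.5900 → code 303 (floor).
Code 303 maps back to 0 + 303×0.001 V = 0.303 V.
V_in − V_rec = 0.00059 V = 0.590 mV.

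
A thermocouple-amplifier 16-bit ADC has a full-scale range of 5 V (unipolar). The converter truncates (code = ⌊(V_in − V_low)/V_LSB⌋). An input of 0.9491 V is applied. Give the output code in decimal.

LSB = 5 V / 65536 = 76.29 µV.
(0.9491 − 0) / 7.62939e-05 = 12440.044 LSBs.
So the output code is 12440.

code 12440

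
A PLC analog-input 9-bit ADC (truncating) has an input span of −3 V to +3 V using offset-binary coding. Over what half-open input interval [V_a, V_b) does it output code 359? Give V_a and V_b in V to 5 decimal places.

LSB = 6/2^9 = 11.719 mV.
V_a = V_low + 359·LSB = 1.20703 V; V_b = V_low + 360·LSB = 1.21875 V.

[1.20703 V, 1.21875 V)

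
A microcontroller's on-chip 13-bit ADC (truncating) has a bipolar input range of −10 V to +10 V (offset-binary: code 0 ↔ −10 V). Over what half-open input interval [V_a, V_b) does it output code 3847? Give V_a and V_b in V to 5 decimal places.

LSB = 20/2^13 = 2.441 mV.
V_a = V_low + 3847·LSB = -0.60791 V; V_b = V_low + 3848·LSB = -0.605469 V.

[-0.60791 V, -0.60547 V)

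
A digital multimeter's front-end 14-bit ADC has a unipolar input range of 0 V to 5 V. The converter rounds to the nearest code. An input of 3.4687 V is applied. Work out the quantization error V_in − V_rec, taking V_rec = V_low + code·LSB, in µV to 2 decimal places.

LSB = 5/2^14 = 305.18 µV.
Scaled input = 11366.2362 LSBs, so code = 11366.
Code 11366 maps back to 0 + 11366×0.000305176 V = 3.4686279 V.
V_in − V_rec = 7.20703e-05 V = 72.07 µV.

72.07 µV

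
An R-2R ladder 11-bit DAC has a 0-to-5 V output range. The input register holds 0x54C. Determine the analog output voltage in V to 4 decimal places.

LSB = 5 V / 2^11 = 2.441 mV.
Code 0x54C = 1356 decimal.
V_out = 0 + 1356 × 0.00244141 V = 3.31055 V.

3.3105 V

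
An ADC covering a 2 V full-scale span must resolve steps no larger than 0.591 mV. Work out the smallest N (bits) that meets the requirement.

Number of steps required ≥ 2 V / 0.591 mV = 3384.09.
Need 2^N ≥ 3384.09; 2^11 = 2048, 2^12 = 4096.
Minimum N = 12.

12 bits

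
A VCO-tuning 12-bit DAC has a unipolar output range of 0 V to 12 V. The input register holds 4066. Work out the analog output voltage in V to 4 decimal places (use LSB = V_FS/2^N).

11.9121 V

LSB = 12 V / 2^12 = 2.930 mV.
V_out = 0 + 4066 × 0.00292969 V = 11.9121 V.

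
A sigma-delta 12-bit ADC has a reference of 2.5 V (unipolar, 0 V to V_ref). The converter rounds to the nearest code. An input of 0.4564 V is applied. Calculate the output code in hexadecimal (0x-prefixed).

With 4096 levels over 2.5 V, one step is 0.610 mV.
(0.4564 − 0) / 0.000610352 = 747.766 LSBs.
Round → code 748.
In hexadecimal (0x-prefixed): 0x2EC.

code 0x2EC (decimal 748)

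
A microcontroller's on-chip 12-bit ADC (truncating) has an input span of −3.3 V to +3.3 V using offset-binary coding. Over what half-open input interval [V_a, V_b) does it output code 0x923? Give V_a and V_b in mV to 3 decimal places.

[468.896 mV, 470.508 mV)

LSB = 6.6/2^12 = 1.611 mV.
Code 0x923 = 2339 decimal.
V_a = V_low + 2339·LSB = 0.468896 V; V_b = V_low + 2340·LSB = 0.470508 V.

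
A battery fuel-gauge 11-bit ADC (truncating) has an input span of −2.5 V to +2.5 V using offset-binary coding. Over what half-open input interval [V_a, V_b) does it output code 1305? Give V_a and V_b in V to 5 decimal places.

LSB = 5/2^11 = 2.441 mV.
V_a = V_low + 1305·LSB = 0.686035 V; V_b = V_low + 1306·LSB = 0.688477 V.

[0.68604 V, 0.68848 V)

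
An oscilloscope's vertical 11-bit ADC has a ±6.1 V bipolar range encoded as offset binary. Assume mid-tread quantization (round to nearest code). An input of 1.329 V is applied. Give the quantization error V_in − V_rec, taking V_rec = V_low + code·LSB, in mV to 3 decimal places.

0.582 mV

One LSB is 12.2 V / 2048 = 5.957 mV.
(1.329 − (−6.1))/0.00595703 = 1247.0977; round gives code 1247.
V_rec = (−6.1) + 1247·0.00595703 = 1.328418 V.
Difference: 0.000582031 V → 0.582 mV.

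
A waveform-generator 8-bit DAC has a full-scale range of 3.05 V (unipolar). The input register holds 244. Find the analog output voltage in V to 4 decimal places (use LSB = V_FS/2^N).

2.9070 V

LSB = 3.05 V / 2^8 = 11.914 mV.
V_out = 0 + 244 × 0.0119141 V = 2.90703 V.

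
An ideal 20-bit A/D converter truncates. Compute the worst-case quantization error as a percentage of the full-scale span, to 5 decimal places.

0.00010 %

Truncating → worst-case error = 1 LSB = V_FS/2^20, so 100/1048576 = 9.53674e-05 % of full scale.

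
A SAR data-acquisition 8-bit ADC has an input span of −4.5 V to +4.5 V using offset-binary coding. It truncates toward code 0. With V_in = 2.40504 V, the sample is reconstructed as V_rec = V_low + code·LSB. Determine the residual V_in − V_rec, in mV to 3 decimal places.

14.415 mV

Step size: 9 V ÷ 2^8 = 35.156 mV.
(V_in − V_low)/LSB = (2.40504 − (−4.5))/0.0351562 = 196.4100 → code 196 (floor).
Code 196 maps back to (−4.5) + 196×0.0351562 V = 2.390625 V.
Error = 2.40504 − 2.390625 = 0.014415 V = 14.415 mV.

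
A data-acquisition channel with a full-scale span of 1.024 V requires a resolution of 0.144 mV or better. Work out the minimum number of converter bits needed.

13 bits

Number of steps required ≥ 1.024 V / 0.144 mV = 7111.11.
Need 2^N ≥ 7111.11; 2^12 = 4096, 2^13 = 8192.
Minimum N = 13.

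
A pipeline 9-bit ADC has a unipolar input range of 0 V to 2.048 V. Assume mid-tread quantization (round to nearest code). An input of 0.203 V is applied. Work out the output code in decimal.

With 512 levels over 2.048 V, one step is 4.000 mV.
(0.203 − 0) / 0.004 = 50.750 LSBs.
round(50.750) = 51.

code 51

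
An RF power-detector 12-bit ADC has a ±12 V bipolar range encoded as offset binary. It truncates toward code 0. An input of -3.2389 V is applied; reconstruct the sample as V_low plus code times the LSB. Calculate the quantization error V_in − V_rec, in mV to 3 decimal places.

LSB = 24/2^12 = 5.859 mV.
(-3.2389 − (−12))/0.00585938 = 1495.2277; ⌊·⌋ gives code 1495.
Reconstructed: -3.2402344 V.
V_in − V_rec = 0.00133438 V = 1.334 mV.

1.334 mV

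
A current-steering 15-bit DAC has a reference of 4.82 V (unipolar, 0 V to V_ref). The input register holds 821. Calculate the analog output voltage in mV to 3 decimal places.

120.765 mV

LSB = 4.82 V / 2^15 = 147.09 µV.
V_out = 0 + 821 × 0.000147095 V = 0.120765 V.
= 120.765 mV.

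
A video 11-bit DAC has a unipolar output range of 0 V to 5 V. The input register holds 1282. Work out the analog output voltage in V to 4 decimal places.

3.1299 V

LSB = 5 V / 2^11 = 2.441 mV.
V_out = 0 + 1282 × 0.00244141 V = 3.12988 V.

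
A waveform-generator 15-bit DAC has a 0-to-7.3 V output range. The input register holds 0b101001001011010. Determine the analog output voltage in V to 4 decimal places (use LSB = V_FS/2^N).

LSB = 7.3 V / 2^15 = 222.78 µV.
Code 0b101001001011010 = 21082 decimal.
V_out = 0 + 21082 × 0.000222778 V = 4.69661 V.

4.6966 V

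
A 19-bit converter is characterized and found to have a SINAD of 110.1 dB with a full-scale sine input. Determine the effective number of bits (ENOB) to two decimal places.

ENOB = (SINAD − 1.76) / 6.02 = (110.1 − 1.76)/6.02 = 17.997.

18.00 bits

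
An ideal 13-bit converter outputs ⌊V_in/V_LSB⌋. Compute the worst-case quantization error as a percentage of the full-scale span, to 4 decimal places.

0.0122 %

Truncating → worst-case error = 1 LSB = V_FS/2^13, so 100/8192 = 0.012207 % of full scale.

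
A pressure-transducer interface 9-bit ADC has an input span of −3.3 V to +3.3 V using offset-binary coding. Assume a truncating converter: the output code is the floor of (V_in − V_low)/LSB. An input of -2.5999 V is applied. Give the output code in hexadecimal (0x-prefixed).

code 0x36 (decimal 54)

With 512 levels over 6.6 V, one step is 12.891 mV.
(-2.5999 − (−3.3)) / 0.0128906 = 54.311 LSBs.
⌊·⌋(54.311) = 54.
In hexadecimal (0x-prefixed): 0x36.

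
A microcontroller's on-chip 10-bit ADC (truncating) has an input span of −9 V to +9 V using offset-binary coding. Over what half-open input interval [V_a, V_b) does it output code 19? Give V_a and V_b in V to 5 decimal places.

LSB = 18/2^10 = 17.578 mV.
V_a = V_low + 19·LSB = -8.66602 V; V_b = V_low + 20·LSB = -8.64844 V.

[-8.66602 V, -8.64844 V)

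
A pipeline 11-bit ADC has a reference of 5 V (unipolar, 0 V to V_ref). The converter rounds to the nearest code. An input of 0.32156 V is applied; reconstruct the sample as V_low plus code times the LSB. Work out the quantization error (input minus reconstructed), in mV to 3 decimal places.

-0.706 mV

Step size: 5 V ÷ 2^11 = 2.441 mV.
Scaled input = 131.7110 LSBs, so code = 132.
V_rec = 0 + 132·0.00244141 = 0.32226562 V.
V_in − V_rec = -0.000705625 V = -0.706 mV.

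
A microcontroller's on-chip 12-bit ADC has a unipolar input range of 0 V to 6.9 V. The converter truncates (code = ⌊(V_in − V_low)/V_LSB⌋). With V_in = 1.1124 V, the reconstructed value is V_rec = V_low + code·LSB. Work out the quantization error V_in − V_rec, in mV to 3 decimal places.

0.584 mV

LSB = 6.9/2^12 = 1.685 mV.
Scaled input = 660.3464 LSBs, so code = 660.
V_rec = 0 + 660·0.00168457 = 1.1118164 V.
V_in − V_rec = 0.000583594 V = 0.584 mV.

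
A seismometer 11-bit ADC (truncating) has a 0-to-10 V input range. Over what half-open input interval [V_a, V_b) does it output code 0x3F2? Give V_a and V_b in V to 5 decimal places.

[4.93164 V, 4.93652 V)

LSB = 10/2^11 = 4.883 mV.
Code 0x3F2 = 1010 decimal.
V_a = V_low + 1010·LSB = 4.93164 V; V_b = V_low + 1011·LSB = 4.93652 V.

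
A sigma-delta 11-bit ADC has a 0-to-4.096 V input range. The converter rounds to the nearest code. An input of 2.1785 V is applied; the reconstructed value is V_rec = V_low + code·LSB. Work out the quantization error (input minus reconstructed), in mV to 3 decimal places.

LSB = 4.096/2^11 = 2.000 mV.
(V_in − V_low)/LSB = (2.1785 − 0)/0.002 = 1089.2500 → code 1089 (round).
Reconstructed: 2.178 V.
Error = 2.1785 − 2.178 = 0.0005 V = 0.500 mV.

0.500 mV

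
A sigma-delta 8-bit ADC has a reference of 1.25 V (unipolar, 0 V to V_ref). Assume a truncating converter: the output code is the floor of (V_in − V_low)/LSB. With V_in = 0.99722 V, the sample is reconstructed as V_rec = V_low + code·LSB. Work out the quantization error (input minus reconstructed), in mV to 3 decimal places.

1.126 mV

One LSB is 1.25 V / 256 = 4.883 mV.
(V_in − V_low)/LSB = (0.99722 − 0)/0.00488281 = 204.2307 → code 204 (floor).
V_rec = 0 + 204·0.00488281 = 0.99609375 V.
Error = 0.99722 − 0.99609375 = 0.00112625 V = 1.126 mV.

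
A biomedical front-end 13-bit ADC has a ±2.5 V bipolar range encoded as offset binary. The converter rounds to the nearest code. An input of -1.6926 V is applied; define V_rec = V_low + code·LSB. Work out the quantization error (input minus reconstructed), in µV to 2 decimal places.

Step size: 5 V ÷ 2^13 = 0.610 mV.
Scaled input = 1322.8442 LSBs, so code = 1323.
Code 1323 maps back to (−2.5) + 1323×0.000610352 V = -1.6925049 V.
Difference: -9.51172e-05 V → -95.12 µV.

-95.12 µV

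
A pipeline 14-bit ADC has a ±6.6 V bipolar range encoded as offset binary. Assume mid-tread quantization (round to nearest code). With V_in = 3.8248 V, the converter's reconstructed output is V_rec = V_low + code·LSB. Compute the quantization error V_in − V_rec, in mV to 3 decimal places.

Step size: 13.2 V ÷ 2^14 = 0.806 mV.
Scaled input = 12939.3881 LSBs, so code = 12939.
Code 12939 maps back to (−6.6) + 12939×0.000805664 V = 3.8244873 V.
Error = 3.8248 − 3.8244873 = 0.000312695 V = 0.313 mV.

0.313 mV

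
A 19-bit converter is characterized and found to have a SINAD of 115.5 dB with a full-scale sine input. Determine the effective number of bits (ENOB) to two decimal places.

18.89 bits

ENOB = (SINAD − 1.76) / 6.02 = (115.5 − 1.76)/6.02 = 18.894.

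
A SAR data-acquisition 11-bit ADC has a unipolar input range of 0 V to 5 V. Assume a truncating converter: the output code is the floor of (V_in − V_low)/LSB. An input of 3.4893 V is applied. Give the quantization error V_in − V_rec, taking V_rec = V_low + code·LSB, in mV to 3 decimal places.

0.530 mV

Step size: 5 V ÷ 2^11 = 2.441 mV.
(3.4893 − 0)/0.00244141 = 1429.2173; ⌊·⌋ gives code 1429.
V_rec = 0 + 1429·0.00244141 = 3.4887695 V.
V_in − V_rec = 0.000530469 V = 0.530 mV.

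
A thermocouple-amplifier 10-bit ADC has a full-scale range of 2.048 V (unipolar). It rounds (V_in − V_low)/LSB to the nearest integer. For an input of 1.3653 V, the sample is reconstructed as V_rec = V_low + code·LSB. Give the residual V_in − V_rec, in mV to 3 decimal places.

-0.700 mV

LSB = 2.048/2^10 = 2.000 mV.
Scaled input = 682.6500 LSBs, so code = 683.
Code 683 maps back to 0 + 683×0.002 V = 1.366 V.
V_in − V_rec = -0.0007 V = -0.700 mV.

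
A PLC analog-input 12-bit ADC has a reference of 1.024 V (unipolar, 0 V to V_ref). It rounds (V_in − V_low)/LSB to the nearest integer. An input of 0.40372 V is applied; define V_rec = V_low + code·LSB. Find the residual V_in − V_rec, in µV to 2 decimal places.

-30.00 µV

One LSB is 1.024 V / 4096 = 250.00 µV.
(0.40372 − 0)/0.00025 = 1614.8800; round gives code 1615.
V_rec = 0 + 1615·0.00025 = 0.40375 V.
Difference: -3e-05 V → -30.00 µV.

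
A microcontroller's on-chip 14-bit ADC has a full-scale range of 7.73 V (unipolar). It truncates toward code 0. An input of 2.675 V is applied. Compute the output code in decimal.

code 5669

With 16384 levels over 7.73 V, one step is 471.80 µV.
Input sits at 5669.754 steps above V_low.
⌊·⌋(5669.754) = 5669.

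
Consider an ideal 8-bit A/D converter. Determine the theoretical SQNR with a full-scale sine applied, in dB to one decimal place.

SNR ≈ 6.02·N + 1.76 dB = 6.02·8 + 1.76 = 49.92 dB.

49.9 dB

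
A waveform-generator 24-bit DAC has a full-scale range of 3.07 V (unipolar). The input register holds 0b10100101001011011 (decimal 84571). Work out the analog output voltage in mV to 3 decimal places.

LSB = 3.07 V / 2^24 = 0.18 µV.
Code 0b10100101001011011 = 84571 decimal.
V_out = 0 + 84571 × 1.82986e-07 V = 0.0154753 V.
= 15.475 mV.

15.475 mV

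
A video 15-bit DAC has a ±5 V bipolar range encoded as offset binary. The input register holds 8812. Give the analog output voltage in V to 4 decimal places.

LSB = 10 V / 2^15 = 305.18 µV.
V_out = (−5) + 8812 × 0.000305176 V = -2.31079 V.

-2.3108 V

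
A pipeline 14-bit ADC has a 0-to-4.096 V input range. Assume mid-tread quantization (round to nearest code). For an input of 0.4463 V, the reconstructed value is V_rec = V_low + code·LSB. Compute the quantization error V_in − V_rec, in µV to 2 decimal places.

One LSB is 4.096 V / 16384 = 250.00 µV.
(0.4463 − 0)/0.00025 = 1785.2000; round gives code 1785.
Reconstructed: 0.44625 V.
V_in − V_rec = 5e-05 V = 50.00 µV.

50.00 µV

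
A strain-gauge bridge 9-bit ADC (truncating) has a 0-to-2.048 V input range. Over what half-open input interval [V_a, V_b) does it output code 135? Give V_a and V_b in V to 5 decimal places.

[0.54000 V, 0.54400 V)

LSB = 2.048/2^9 = 4.000 mV.
V_a = V_low + 135·LSB = 0.54 V; V_b = V_low + 136·LSB = 0.544 V.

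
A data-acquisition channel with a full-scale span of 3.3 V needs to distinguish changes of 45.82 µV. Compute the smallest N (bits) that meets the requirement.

17 bits

Number of steps required ≥ 3.3 V / 45.82 µV = 72020.95.
Need 2^N ≥ 72020.95; 2^16 = 65536, 2^17 = 131072.
Minimum N = 17.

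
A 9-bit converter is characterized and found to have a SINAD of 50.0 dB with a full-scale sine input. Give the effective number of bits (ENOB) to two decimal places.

8.01 bits

ENOB = (SINAD − 1.76) / 6.02 = (50.0 − 1.76)/6.02 = 8.013.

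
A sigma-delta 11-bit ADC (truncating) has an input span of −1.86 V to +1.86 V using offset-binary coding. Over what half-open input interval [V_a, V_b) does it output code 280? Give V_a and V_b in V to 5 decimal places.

[-1.35141 V, -1.34959 V)

LSB = 3.72/2^11 = 1.816 mV.
V_a = V_low + 280·LSB = -1.35141 V; V_b = V_low + 281·LSB = -1.34959 V.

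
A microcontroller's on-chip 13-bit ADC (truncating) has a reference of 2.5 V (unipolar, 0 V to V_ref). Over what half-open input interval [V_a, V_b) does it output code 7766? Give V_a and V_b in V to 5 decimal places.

[2.37000 V, 2.37030 V)

LSB = 2.5/2^13 = 305.18 µV.
V_a = V_low + 7766·LSB = 2.37 V; V_b = V_low + 7767·LSB = 2.3703 V.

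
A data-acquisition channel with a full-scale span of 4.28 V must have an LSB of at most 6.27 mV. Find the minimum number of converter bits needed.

Number of steps required ≥ 4.28 V / 6.27 mV = 682.62.
Need 2^N ≥ 682.62; 2^9 = 512, 2^10 = 1024.
Minimum N = 10.

10 bits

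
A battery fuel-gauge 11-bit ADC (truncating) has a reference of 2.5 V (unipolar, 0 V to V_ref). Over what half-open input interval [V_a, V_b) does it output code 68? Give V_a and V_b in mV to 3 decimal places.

LSB = 2.5/2^11 = 1.221 mV.
V_a = V_low + 68·LSB = 0.0830078 V; V_b = V_low + 69·LSB = 0.0842285 V.

[83.008 mV, 84.229 mV)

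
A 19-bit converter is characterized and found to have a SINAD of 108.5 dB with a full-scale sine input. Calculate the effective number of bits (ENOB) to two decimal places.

17.73 bits

ENOB = (SINAD − 1.76) / 6.02 = (108.5 − 1.76)/6.02 = 17.731.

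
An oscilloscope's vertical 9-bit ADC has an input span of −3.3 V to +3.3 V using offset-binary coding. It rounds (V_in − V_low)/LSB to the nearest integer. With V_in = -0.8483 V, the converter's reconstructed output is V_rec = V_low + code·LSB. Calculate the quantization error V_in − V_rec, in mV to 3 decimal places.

2.481 mV

Step size: 6.6 V ÷ 2^9 = 12.891 mV.
Scaled input = 190.1925 LSBs, so code = 190.
V_rec = (−3.3) + 190·0.0128906 = -0.85078125 V.
Difference: 0.00248125 V → 2.481 mV.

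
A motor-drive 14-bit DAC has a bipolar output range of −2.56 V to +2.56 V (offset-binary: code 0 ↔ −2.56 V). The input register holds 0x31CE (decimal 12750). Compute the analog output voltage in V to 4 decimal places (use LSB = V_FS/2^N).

1.4244 V

LSB = 5.12 V / 2^14 = 312.50 µV.
Code 0x31CE = 12750 decimal.
V_out = (−2.56) + 12750 × 0.0003125 V = 1.42437 V.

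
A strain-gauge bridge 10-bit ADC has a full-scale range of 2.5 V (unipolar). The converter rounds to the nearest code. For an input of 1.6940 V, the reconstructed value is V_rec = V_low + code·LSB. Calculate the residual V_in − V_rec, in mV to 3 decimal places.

-0.336 mV

LSB = 2.5/2^10 = 2.441 mV.
Scaled input = 693.8624 LSBs, so code = 694.
V_rec = 0 + 694·0.00244141 = 1.6943359 V.
Error = 1.6940 − 1.6943359 = -0.000335937 V = -0.336 mV.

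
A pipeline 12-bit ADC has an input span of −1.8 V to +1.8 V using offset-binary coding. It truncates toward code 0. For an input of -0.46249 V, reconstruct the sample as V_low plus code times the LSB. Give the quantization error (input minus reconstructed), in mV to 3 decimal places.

LSB = 3.6/2^12 = 0.879 mV.
(-0.46249 − (−1.8))/0.000878906 = 1521.7892; ⌊·⌋ gives code 1521.
V_rec = (−1.8) + 1521·0.000878906 = -0.46318359 V.
Error = -0.46249 − (−0.46318359) = 0.000693594 V = 0.694 mV.

0.694 mV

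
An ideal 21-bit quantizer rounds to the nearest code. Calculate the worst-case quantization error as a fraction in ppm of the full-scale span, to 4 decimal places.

0.2384 ppm

Rounding → worst-case error = ½ LSB = V_FS/2^22, so 1e+06/4194304 = 0.238419 ppm of full scale.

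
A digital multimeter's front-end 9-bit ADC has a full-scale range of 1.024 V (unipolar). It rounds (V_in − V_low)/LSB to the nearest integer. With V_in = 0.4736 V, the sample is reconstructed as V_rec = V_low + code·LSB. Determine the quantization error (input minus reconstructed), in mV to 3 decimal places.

-0.400 mV

One LSB is 1.024 V / 512 = 2.000 mV.
(0.4736 − 0)/0.002 = 236.8000; round gives code 237.
Reconstructed: 0.474 V.
Difference: -0.0004 V → -0.400 mV.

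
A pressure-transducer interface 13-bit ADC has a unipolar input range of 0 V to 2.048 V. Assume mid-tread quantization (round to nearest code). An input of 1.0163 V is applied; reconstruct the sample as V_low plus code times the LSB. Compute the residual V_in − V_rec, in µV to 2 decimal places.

LSB = 2.048/2^13 = 250.00 µV.
Scaled input = 4065.2000 LSBs, so code = 4065.
V_rec = 0 + 4065·0.00025 = 1.01625 V.
Difference: 5e-05 V → 50.00 µV.

50.00 µV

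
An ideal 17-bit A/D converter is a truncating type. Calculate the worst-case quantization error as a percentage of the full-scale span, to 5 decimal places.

Truncating → worst-case error = 1 LSB = V_FS/2^17, so 100/131072 = 0.000762939 % of full scale.

0.00076 %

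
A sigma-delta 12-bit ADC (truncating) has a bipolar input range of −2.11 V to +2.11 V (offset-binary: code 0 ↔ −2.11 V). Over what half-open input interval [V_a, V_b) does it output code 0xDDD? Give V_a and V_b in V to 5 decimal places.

[1.54644 V, 1.54747 V)

LSB = 4.22/2^12 = 1.030 mV.
Code 0xDDD = 3549 decimal.
V_a = V_low + 3549·LSB = 1.54644 V; V_b = V_low + 3550·LSB = 1.54747 V.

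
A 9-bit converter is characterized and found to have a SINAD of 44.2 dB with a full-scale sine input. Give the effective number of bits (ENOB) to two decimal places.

ENOB = (SINAD − 1.76) / 6.02 = (44.2 − 1.76)/6.02 = 7.050.

7.05 bits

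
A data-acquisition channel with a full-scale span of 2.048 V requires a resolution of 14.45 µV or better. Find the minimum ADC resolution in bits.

Number of steps required ≥ 2.048 V / 14.45 µV = 141730.10.
Need 2^N ≥ 141730.10; 2^17 = 131072, 2^18 = 262144.
Minimum N = 18.

18 bits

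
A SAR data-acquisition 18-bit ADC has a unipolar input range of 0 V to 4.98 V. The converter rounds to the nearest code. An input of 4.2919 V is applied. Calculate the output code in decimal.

code 225923

LSB = 4.98 V / 262144 = 19.00 µV.
(4.2919 − 0) / 1.89972e-05 = 225922.858 LSBs.
So the output code is 225923.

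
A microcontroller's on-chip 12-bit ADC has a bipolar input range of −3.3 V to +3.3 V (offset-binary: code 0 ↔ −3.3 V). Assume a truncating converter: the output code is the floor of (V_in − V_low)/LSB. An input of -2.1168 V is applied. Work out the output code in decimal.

Full-scale span = 6.6 V; LSB = 6.6/2^12 = 1.611 mV.
(V_in − V_low)/LSB = (-2.1168 − (−3.3)) / 0.00161133 = 734.301.
So the output code is 734.

code 734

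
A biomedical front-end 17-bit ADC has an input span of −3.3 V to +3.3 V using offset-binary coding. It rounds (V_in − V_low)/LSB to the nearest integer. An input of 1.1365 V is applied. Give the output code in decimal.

code 88106

With 131072 levels over 6.6 V, one step is 50.35 µV.
(1.1365 − (−3.3)) / 5.0354e-05 = 88106.201 LSBs.
So the output code is 88106.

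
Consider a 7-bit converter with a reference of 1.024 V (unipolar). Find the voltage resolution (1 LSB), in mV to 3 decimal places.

8.000 mV

Full-scale span = 1.024 V.
LSB = 1.024 / 2^7 = 1.024 / 128 = 0.008 V = 8.000 mV.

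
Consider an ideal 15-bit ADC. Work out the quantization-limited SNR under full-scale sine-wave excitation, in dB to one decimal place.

92.1 dB

SNR ≈ 6.02·N + 1.76 dB = 6.02·15 + 1.76 = 92.06 dB.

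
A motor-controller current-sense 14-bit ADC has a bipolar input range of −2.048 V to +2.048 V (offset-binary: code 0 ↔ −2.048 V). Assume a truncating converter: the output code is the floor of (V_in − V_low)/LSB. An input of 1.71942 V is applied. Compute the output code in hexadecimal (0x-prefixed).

LSB = 4.096 V / 16384 = 250.00 µV.
(V_in − V_low)/LSB = (1.71942 − (−2.048)) / 0.00025 = 15069.680.
⌊·⌋(15069.680) = 15069.
In hexadecimal (0x-prefixed): 0x3ADD.

code 0x3ADD (decimal 15069)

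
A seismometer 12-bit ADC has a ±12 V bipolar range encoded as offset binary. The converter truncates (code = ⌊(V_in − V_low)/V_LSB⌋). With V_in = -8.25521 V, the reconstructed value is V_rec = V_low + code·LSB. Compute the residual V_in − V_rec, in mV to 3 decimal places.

Step size: 24 V ÷ 2^12 = 5.859 mV.
(V_in − V_low)/LSB = (-8.25521 − (−12))/0.00585938 = 639.1108 → code 639 (floor).
Code 639 maps back to (−12) + 639×0.00585938 V = -8.2558594 V.
Difference: 0.000649375 V → 0.649 mV.

0.649 mV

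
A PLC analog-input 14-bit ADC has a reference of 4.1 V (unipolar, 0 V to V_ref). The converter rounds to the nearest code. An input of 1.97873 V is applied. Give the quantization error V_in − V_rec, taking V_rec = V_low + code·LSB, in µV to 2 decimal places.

49.58 µV

Step size: 4.1 V ÷ 2^14 = 250.24 µV.
Scaled input = 7907.1981 LSBs, so code = 7907.
Reconstructed: 1.9786804 V.
Difference: 4.95801e-05 V → 49.58 µV.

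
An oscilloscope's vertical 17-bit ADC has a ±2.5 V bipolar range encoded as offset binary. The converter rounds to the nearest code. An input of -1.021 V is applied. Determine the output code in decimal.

code 38771

LSB = 5 V / 131072 = 38.15 µV.
Input sits at 38771.098 steps above V_low.
Round → code 38771.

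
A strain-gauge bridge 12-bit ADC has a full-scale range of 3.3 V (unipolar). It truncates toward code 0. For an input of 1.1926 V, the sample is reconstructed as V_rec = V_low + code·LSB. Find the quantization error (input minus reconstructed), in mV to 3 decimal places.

0.217 mV

LSB = 3.3/2^12 = 0.806 mV.
Scaled input = 1480.2696 LSBs, so code = 1480.
Code 1480 maps back to 0 + 1480×0.000805664 V = 1.1923828 V.
Error = 1.1926 − 1.1923828 = 0.000217187 V = 0.217 mV.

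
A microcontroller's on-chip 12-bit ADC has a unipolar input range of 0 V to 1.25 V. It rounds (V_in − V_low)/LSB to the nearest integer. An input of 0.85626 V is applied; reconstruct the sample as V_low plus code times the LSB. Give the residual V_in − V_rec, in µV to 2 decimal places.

Step size: 1.25 V ÷ 2^12 = 305.18 µV.
(0.85626 − 0)/0.000305176 = 2805.7928; round gives code 2806.
Code 2806 maps back to 0 + 2806×0.000305176 V = 0.85632324 V.
Error = 0.85626 − 0.85632324 = -6.32422e-05 V = -63.24 µV.

-63.24 µV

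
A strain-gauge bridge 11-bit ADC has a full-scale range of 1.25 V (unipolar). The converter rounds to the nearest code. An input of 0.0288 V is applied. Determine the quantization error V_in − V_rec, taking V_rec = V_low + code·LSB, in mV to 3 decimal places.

0.113 mV

LSB = 1.25/2^11 = 0.610 mV.
(V_in − V_low)/LSB = (0.0288 − 0)/0.000610352 = 47.1859 → code 47 (round).
Reconstructed: 0.028686523 V.
Difference: 0.000113477 V → 0.113 mV.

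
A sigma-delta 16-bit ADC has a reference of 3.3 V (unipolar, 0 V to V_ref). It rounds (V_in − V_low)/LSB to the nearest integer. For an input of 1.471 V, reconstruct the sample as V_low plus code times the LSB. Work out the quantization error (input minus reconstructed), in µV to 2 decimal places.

LSB = 3.3/2^16 = 50.35 µV.
(1.471 − 0)/5.0354e-05 = 29213.1685; round gives code 29213.
Reconstructed: 1.4709915 V.
Error = 1.471 − 1.4709915 = 8.48389e-06 V = 8.48 µV.

8.48 µV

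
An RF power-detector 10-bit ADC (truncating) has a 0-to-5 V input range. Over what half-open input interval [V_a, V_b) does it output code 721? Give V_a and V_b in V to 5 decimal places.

LSB = 5/2^10 = 4.883 mV.
V_a = V_low + 721·LSB = 3.52051 V; V_b = V_low + 722·LSB = 3.52539 V.

[3.52051 V, 3.52539 V)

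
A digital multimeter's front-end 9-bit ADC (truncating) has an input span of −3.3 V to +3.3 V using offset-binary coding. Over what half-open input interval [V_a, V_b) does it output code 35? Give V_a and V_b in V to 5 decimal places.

[-2.84883 V, -2.83594 V)

LSB = 6.6/2^9 = 12.891 mV.
V_a = V_low + 35·LSB = -2.84883 V; V_b = V_low + 36·LSB = -2.83594 V.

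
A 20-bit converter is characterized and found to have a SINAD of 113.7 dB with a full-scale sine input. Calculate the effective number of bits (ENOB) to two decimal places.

ENOB = (SINAD − 1.76) / 6.02 = (113.7 − 1.76)/6.02 = 18.595.

18.59 bits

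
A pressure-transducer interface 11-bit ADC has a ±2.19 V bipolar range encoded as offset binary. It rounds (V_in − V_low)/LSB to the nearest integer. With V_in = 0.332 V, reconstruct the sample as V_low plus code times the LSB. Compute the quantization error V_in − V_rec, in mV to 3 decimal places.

LSB = 4.38/2^11 = 2.139 mV.
(V_in − V_low)/LSB = (0.332 − (−2.19))/0.00213867 = 1179.2365 → code 1179 (round).
Code 1179 maps back to (−2.19) + 1179×0.00213867 V = 0.33149414 V.
Error = 0.332 − 0.33149414 = 0.000505859 V = 0.506 mV.

0.506 mV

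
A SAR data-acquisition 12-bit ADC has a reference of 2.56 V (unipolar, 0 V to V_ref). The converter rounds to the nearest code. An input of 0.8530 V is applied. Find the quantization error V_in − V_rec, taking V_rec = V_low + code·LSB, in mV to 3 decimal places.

Step size: 2.56 V ÷ 2^12 = 0.625 mV.
(0.8530 − 0)/0.000625 = 1364.8000; round gives code 1365.
V_rec = 0 + 1365·0.000625 = 0.853125 V.
V_in − V_rec = -0.000125 V = -0.125 mV.

-0.125 mV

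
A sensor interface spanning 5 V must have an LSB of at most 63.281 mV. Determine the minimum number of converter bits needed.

7 bits

Number of steps required ≥ 5 V / 63.281 mV = 79.01.
Need 2^N ≥ 79.01; 2^6 = 64, 2^7 = 128.
Minimum N = 7.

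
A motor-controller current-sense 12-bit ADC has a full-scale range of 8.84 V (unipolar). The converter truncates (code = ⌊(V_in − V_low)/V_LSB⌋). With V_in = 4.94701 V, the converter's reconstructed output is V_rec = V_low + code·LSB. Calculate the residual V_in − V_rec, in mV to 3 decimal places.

0.408 mV

LSB = 8.84/2^12 = 2.158 mV.
(V_in − V_low)/LSB = (4.94701 − 0)/0.0021582 = 2292.1892 → code 2292 (floor).
Code 2292 maps back to 0 + 2292×0.0021582 V = 4.9466016 V.
V_in − V_rec = 0.000408438 V = 0.408 mV.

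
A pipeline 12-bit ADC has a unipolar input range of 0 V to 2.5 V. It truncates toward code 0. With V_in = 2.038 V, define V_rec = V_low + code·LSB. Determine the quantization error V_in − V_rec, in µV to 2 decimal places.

Step size: 2.5 V ÷ 2^12 = 0.610 mV.
(V_in − V_low)/LSB = (2.038 − 0)/0.000610352 = 3339.0592 → code 3339 (floor).
V_rec = 0 + 3339·0.000610352 = 2.0379639 V.
V_in − V_rec = 3.61328e-05 V = 36.13 µV.

36.13 µV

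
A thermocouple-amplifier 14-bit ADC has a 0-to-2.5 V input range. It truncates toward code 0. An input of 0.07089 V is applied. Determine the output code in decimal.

code 464

Full-scale span = 2.5 V; LSB = 2.5/2^14 = 152.59 µV.
Input sits at 464.585 steps above V_low.
So the output code is 464.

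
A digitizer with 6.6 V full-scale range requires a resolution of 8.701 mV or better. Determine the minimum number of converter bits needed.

Number of steps required ≥ 6.6 V / 8.701 mV = 758.53.
Need 2^N ≥ 758.53; 2^9 = 512, 2^10 = 1024.
Minimum N = 10.

10 bits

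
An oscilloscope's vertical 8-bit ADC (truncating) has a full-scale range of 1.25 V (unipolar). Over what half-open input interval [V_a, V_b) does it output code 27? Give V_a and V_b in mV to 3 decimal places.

[131.836 mV, 136.719 mV)

LSB = 1.25/2^8 = 4.883 mV.
V_a = V_low + 27·LSB = 0.131836 V; V_b = V_low + 28·LSB = 0.136719 V.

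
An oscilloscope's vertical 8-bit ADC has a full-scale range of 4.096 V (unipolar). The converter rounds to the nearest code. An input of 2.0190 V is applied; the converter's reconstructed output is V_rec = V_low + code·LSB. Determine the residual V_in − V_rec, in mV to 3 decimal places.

3.000 mV

Step size: 4.096 V ÷ 2^8 = 16.000 mV.
Scaled input = 126.1875 LSBs, so code = 126.
V_rec = 0 + 126·0.016 = 2.016 V.
Error = 2.0190 − 2.016 = 0.003 V = 3.000 mV.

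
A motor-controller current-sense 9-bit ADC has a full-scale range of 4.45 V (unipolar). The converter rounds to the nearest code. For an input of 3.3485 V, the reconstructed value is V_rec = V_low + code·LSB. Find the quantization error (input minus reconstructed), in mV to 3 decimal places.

2.309 mV

One LSB is 4.45 V / 512 = 8.691 mV.
(V_in − V_low)/LSB = (3.3485 − 0)/0.00869141 = 385.2656 → code 385 (round).
Code 385 maps back to 0 + 385×0.00869141 V = 3.3461914 V.
Error = 3.3485 − 3.3461914 = 0.00230859 V = 2.309 mV.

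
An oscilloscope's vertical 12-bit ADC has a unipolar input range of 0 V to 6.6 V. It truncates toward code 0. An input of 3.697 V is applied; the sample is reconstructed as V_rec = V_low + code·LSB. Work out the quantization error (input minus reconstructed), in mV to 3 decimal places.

Step size: 6.6 V ÷ 2^12 = 1.611 mV.
(3.697 − 0)/0.00161133 = 2294.3806; ⌊·⌋ gives code 2294.
V_rec = 0 + 2294·0.00161133 = 3.6963867 V.
Difference: 0.000613281 V → 0.613 mV.

0.613 mV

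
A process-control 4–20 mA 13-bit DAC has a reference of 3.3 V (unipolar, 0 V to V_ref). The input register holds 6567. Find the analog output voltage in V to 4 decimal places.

2.6454 V

LSB = 3.3 V / 2^13 = 402.83 µV.
V_out = 0 + 6567 × 0.000402832 V = 2.6454 V.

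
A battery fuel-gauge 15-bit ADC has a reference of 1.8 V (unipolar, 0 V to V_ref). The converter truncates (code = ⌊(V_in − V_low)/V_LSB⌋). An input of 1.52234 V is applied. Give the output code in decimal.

LSB = 1.8 V / 32768 = 54.93 µV.
Input sits at 27713.354 steps above V_low.
Floor → code 27713.

code 27713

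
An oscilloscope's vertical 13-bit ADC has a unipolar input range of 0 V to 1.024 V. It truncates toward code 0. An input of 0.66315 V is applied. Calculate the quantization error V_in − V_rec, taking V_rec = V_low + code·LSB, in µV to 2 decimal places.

25.00 µV

Step size: 1.024 V ÷ 2^13 = 125.00 µV.
Scaled input = 5305.2000 LSBs, so code = 5305.
Code 5305 maps back to 0 + 5305×0.000125 V = 0.663125 V.
Error = 0.66315 − 0.663125 = 2.5e-05 V = 25.00 µV.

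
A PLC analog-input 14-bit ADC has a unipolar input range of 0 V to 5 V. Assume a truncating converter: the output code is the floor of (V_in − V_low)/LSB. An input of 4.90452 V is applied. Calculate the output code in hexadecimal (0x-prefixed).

With 16384 levels over 5 V, one step is 305.18 µV.
(V_in − V_low)/LSB = (4.90452 − 0) / 0.000305176 = 16071.131.
So the output code is 16071.
In hexadecimal (0x-prefixed): 0x3EC7.

code 0x3EC7 (decimal 16071)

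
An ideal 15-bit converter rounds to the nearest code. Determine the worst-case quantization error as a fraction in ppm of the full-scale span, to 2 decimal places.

15.26 ppm

Rounding → worst-case error = ½ LSB = V_FS/2^16, so 1e+06/65536 = 15.2588 ppm of full scale.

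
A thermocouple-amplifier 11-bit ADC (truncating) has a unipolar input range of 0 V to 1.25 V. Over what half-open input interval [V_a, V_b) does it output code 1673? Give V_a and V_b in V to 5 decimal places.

LSB = 1.25/2^11 = 0.610 mV.
V_a = V_low + 1673·LSB = 1.02112 V; V_b = V_low + 1674·LSB = 1.02173 V.

[1.02112 V, 1.02173 V)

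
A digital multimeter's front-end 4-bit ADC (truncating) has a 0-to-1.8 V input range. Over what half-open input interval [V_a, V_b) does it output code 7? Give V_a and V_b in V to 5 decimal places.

[0.78750 V, 0.90000 V)

LSB = 1.8/2^4 = 112.500 mV.
V_a = V_low + 7·LSB = 0.7875 V; V_b = V_low + 8·LSB = 0.9 V.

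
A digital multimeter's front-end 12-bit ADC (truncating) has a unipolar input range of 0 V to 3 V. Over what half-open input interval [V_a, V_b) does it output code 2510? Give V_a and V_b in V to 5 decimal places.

LSB = 3/2^12 = 0.732 mV.
V_a = V_low + 2510·LSB = 1.83838 V; V_b = V_low + 2511·LSB = 1.83911 V.

[1.83838 V, 1.83911 V)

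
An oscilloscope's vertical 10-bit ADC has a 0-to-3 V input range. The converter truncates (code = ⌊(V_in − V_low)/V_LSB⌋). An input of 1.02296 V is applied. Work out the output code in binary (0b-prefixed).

code 0b101011101 (decimal 349)

With 1024 levels over 3 V, one step is 2.930 mV.
(V_in − V_low)/LSB = (1.02296 − 0) / 0.00292969 = 349.170.
⌊·⌋(349.170) = 349.
In binary (0b-prefixed): 0b101011101.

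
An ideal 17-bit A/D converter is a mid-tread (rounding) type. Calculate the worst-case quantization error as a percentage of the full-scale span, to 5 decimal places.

Rounding → worst-case error = ½ LSB = V_FS/2^18, so 100/262144 = 0.00038147 % of full scale.

0.00038 %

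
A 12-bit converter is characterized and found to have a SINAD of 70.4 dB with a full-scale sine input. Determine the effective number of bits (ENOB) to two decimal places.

11.40 bits

ENOB = (SINAD − 1.76) / 6.02 = (70.4 − 1.76)/6.02 = 11.402.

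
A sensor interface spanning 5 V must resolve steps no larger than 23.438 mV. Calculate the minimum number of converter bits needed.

Number of steps required ≥ 5 V / 23.438 mV = 213.33.
Need 2^N ≥ 213.33; 2^7 = 128, 2^8 = 256.
Minimum N = 8.

8 bits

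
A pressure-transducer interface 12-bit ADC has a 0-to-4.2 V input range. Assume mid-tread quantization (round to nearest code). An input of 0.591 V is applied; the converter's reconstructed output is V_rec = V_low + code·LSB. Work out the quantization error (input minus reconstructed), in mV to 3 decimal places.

LSB = 4.2/2^12 = 1.025 mV.
(0.591 − 0)/0.00102539 = 576.3657; round gives code 576.
V_rec = 0 + 576·0.00102539 = 0.590625 V.
Difference: 0.000375 V → 0.375 mV.

0.375 mV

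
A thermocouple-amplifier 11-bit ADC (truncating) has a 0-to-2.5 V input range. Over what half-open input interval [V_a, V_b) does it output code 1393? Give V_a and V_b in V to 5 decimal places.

[1.70044 V, 1.70166 V)

LSB = 2.5/2^11 = 1.221 mV.
V_a = V_low + 1393·LSB = 1.70044 V; V_b = V_low + 1394·LSB = 1.70166 V.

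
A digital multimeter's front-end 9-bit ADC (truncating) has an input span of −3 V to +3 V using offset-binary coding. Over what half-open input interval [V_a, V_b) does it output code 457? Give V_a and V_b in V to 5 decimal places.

[2.35547 V, 2.36719 V)

LSB = 6/2^9 = 11.719 mV.
V_a = V_low + 457·LSB = 2.35547 V; V_b = V_low + 458·LSB = 2.36719 V.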